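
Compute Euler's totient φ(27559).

22680

Factor: 27559 = 7 · 31 · 127.
φ(27559) = (7−1) · (31−1) · (127−1) = 6 · 30 · 126 = 22680.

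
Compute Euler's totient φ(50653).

49284

Factor: 50653 = 37^3.
φ(50653) = 37^2·(37−1) = 49284.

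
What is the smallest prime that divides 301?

301 is odd.
Digit sum 4, not divisible by 3.
Ends in 1: not divisible by 5.
7: 301 = 7·43

7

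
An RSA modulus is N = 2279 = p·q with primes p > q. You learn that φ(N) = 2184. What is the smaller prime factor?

φ(n) = (p−1)(q−1) = n − (p+q) + 1, so p + q = 2279 − 2184 + 1 = 96.
p and q are the roots of t² − 96t + 2279 = 0.
Discriminant: 96² − 4·2279 = 9216 − 9116 = 100; √100 = 10.
q = (96 − 10)/2 = 43, p = (96 + 10)/2 = 53.
Check: 43 · 53 = 2279.

43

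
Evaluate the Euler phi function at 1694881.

1651200

Factor: 1694881 = 97 · 101 · 173.
φ(1694881) = (97−1) · (101−1) · (173−1) = 96 · 100 · 172 = 1651200.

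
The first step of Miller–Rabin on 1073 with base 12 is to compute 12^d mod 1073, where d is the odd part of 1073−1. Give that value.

423

1073 − 1 = 1072 = 2^4 · 67, so d = 67.
12^1 ≡ 12 (mod 1073)
12^2 ≡ 12^2 = 144 ≡ 144 (mod 1073)
12^4 ≡ 144^2 = 20736 ≡ 349 (mod 1073)
12^8 ≡ 349^2 = 121801 ≡ 552 (mod 1073)
12^16 ≡ 552^2 = 304704 ≡ 1045 (mod 1073)
12^32 ≡ 1045^2 = 1092025 ≡ 784 (mod 1073)
12^64 ≡ 784^2 = 614656 ≡ 900 (mod 1073)
67 = 64 + 2 + 1 in binary powers of 2.
So 12^67 ≡ 900 · 144 · 12 ≡ 423 (mod 1073).
Squaring chain: 423 → 811 → 1045 → 784; never reaches −1, so base 12 is a Miller–Rabin witness that 1073 is composite.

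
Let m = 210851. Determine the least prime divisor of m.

210851 is odd.
Digit sum 17, not divisible by 3.
Ends in 1: not divisible by 5.
7: 210851 = 7·30121 + 4
11: 210851 = 11·19168 + 3
13: 210851 = 13·16219 + 4
17: 210851 = 17·12403

17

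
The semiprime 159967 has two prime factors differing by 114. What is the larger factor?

461

Since p = q + 114, we have 159967 = q(q + 114), so q² + 114q − 159967 = 0.
Discriminant: 114² + 4·159967 = 12996 + 639868 = 652864; √652864 = 808.
q = (−114 + 808)/2 = 347, and p = q + 114 = 461.
Check: 347 · 461 = 159967.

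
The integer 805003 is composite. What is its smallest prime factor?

43

805003 is odd.
Digit sum 16, not divisible by 3.
Ends in 3: not divisible by 5.
7: 805003 = 7·115000 + 3
11: 805003 = 11·73182 + 1
13: 805003 = 13·61923 + 4
17: 805003 = 17·47353 + 2
19: 805003 = 19·42368 + 11
23: 805003 = 23·35000 + 3
29: 805003 = 29·27758 + 21
31: 805003 = 31·25967 + 26
37: 805003 = 37·21756 + 31
41: 805003 = 41·19634 + 9
43: 805003 = 43·18721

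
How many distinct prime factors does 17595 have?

4

17595 = 3^2 · 1955
1955 = 5 · 391
391 = 17 · 23
17595 = 3^2 · 5 · 17 · 23, which has 4 distinct prime factors.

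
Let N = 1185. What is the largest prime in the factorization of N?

79

1185 = 3 · 395
395 = 5 · 79
79 is prime.
So 1185 = 3 · 5 · 79; the largest prime factor is 79.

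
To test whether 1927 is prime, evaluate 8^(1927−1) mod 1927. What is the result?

8^1 ≡ 8 (mod 1927)
8^2 ≡ 8^2 = 64 ≡ 64 (mod 1927)
8^4 ≡ 64^2 = 4096 ≡ 242 (mod 1927)
8^8 ≡ 242^2 = 58564 ≡ 754 (mod 1927)
8^16 ≡ 754^2 = 568516 ≡ 51 (mod 1927)
8^32 ≡ 51^2 = 2601 ≡ 674 (mod 1927)
8^64 ≡ 674^2 = 454276 ≡ 1431 (mod 1927)
8^128 ≡ 1431^2 = 2047761 ≡ 1287 (mod 1927)
8^256 ≡ 1287^2 = 1656369 ≡ 1076 (mod 1927)
8^512 ≡ 1076^2 = 1157776 ≡ 1576 (mod 1927)
8^1024 ≡ 1576^2 = 2483776 ≡ 1800 (mod 1927)
1926 = 1024 + 512 + 256 + 128 + 4 + 2 in binary powers of 2.
So 8^1926 ≡ 1800 · 1576 · 1076 · 1287 · 242 · 64 ≡ 1630 (mod 1927).
Since 1630 ≠ 1, base 8 is a Fermat witness: 1927 is composite.

1630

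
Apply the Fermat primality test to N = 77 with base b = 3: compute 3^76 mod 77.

25

3^1 ≡ 3 (mod 77)
3^2 ≡ 3^2 = 9 ≡ 9 (mod 77)
3^4 ≡ 9^2 = 81 ≡ 4 (mod 77)
3^8 ≡ 4^2 = 16 ≡ 16 (mod 77)
3^16 ≡ 16^2 = 256 ≡ 25 (mod 77)
3^32 ≡ 25^2 = 625 ≡ 9 (mod 77)
3^64 ≡ 9^2 = 81 ≡ 4 (mod 77)
76 = 64 + 8 + 4 in binary powers of 2.
So 3^76 ≡ 4 · 16 · 4 ≡ 25 (mod 77).
Since 25 ≠ 1, base 3 is a Fermat witness: 77 is composite.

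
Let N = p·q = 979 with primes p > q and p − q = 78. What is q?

11

Since p = q + 78, we have 979 = q(q + 78), so q² + 78q − 979 = 0.
Discriminant: 78² + 4·979 = 6084 + 3916 = 10000; √10000 = 100.
q = (−78 + 100)/2 = 11, and p = q + 78 = 89.
Check: 11 · 89 = 979.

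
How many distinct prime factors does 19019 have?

4

19019 = 7 · 2717
2717 = 11 · 247
247 = 13 · 19
19019 = 7 · 11 · 13 · 19, which has 4 distinct prime factors.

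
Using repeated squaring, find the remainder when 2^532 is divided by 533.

2^1 ≡ 2 (mod 533)
2^2 ≡ 2^2 = 4 ≡ 4 (mod 533)
2^4 ≡ 4^2 = 16 ≡ 16 (mod 533)
2^8 ≡ 16^2 = 256 ≡ 256 (mod 533)
2^16 ≡ 256^2 = 65536 ≡ 510 (mod 533)
2^32 ≡ 510^2 = 260100 ≡ 529 (mod 533)
2^64 ≡ 529^2 = 279841 ≡ 16 (mod 533)
2^128 ≡ 16^2 = 256 ≡ 256 (mod 533)
2^256 ≡ 256^2 = 65536 ≡ 510 (mod 533)
2^512 ≡ 510^2 = 260100 ≡ 529 (mod 533)
532 = 512 + 16 + 4 in binary powers of 2.
So 2^532 ≡ 529 · 510 · 16 ≡ 406 (mod 533).
Since 406 ≠ 1, base 2 is a Fermat witness: 533 is composite.

406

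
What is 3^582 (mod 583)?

537

3^1 ≡ 3 (mod 583)
3^2 ≡ 3^2 = 9 ≡ 9 (mod 583)
3^4 ≡ 9^2 = 81 ≡ 81 (mod 583)
3^8 ≡ 81^2 = 6561 ≡ 148 (mod 583)
3^16 ≡ 148^2 = 21904 ≡ 333 (mod 583)
3^32 ≡ 333^2 = 110889 ≡ 119 (mod 583)
3^64 ≡ 119^2 = 14161 ≡ 169 (mod 583)
3^128 ≡ 169^2 = 28561 ≡ 577 (mod 583)
3^256 ≡ 577^2 = 332929 ≡ 36 (mod 583)
3^512 ≡ 36^2 = 1296 ≡ 130 (mod 583)
582 = 512 + 64 + 4 + 2 in binary powers of 2.
So 3^582 ≡ 130 · 169 · 81 · 9 ≡ 537 (mod 583).
Since 537 ≠ 1, base 3 is a Fermat witness: 583 is composite.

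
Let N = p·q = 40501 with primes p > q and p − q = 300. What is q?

Since p = q + 300, we have 40501 = q(q + 300), so q² + 300q − 40501 = 0.
Discriminant: 300² + 4·40501 = 90000 + 162004 = 252004; √252004 = 502.
q = (−300 + 502)/2 = 101, and p = q + 300 = 401.
Check: 101 · 401 = 40501.

101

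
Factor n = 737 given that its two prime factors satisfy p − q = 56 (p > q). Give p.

67

Since p = q + 56, we have 737 = q(q + 56), so q² + 56q − 737 = 0.
Discriminant: 56² + 4·737 = 3136 + 2948 = 6084; √6084 = 78.
q = (−56 + 78)/2 = 11, and p = q + 56 = 67.
Check: 11 · 67 = 737.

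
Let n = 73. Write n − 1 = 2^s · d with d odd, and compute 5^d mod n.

10

73 − 1 = 72 = 2^3 · 9, so d = 9.
5^1 ≡ 5 (mod 73)
5^2 ≡ 5^2 = 25 ≡ 25 (mod 73)
5^4 ≡ 25^2 = 625 ≡ 41 (mod 73)
5^8 ≡ 41^2 = 1681 ≡ 2 (mod 73)
9 = 8 + 1 in binary powers of 2.
So 5^9 ≡ 2 · 5 ≡ 10 (mod 73).
Squaring chain: 10 → 27 → 72; reaches −1, so base 5 does not prove 73 composite.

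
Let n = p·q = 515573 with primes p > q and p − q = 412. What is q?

541

Since p = q + 412, we have 515573 = q(q + 412), so q² + 412q − 515573 = 0.
Discriminant: 412² + 4·515573 = 169744 + 2062292 = 2232036; √2232036 = 1494.
q = (−412 + 1494)/2 = 541, and p = q + 412 = 953.
Check: 541 · 953 = 515573.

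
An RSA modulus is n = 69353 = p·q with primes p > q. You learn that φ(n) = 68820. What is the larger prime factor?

φ(n) = (p−1)(q−1) = n − (p+q) + 1, so p + q = 69353 − 68820 + 1 = 534.
p and q are the roots of t² − 534t + 69353 = 0.
Discriminant: 534² − 4·69353 = 285156 − 277412 = 7744; √7744 = 88.
q = (534 − 88)/2 = 223, p = (534 + 88)/2 = 311.
Check: 223 · 311 = 69353.

311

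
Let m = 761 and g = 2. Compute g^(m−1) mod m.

1

2^1 ≡ 2 (mod 761)
2^2 ≡ 2^2 = 4 ≡ 4 (mod 761)
2^4 ≡ 4^2 = 16 ≡ 16 (mod 761)
2^8 ≡ 16^2 = 256 ≡ 256 (mod 761)
2^16 ≡ 256^2 = 65536 ≡ 90 (mod 761)
2^32 ≡ 90^2 = 8100 ≡ 490 (mod 761)
2^64 ≡ 490^2 = 240100 ≡ 385 (mod 761)
2^128 ≡ 385^2 = 148225 ≡ 591 (mod 761)
2^256 ≡ 591^2 = 349281 ≡ 743 (mod 761)
2^512 ≡ 743^2 = 552049 ≡ 324 (mod 761)
760 = 512 + 128 + 64 + 32 + 16 + 8 in binary powers of 2.
So 2^760 ≡ 324 · 591 · 385 · 490 · 90 · 256 ≡ 1 (mod 761).
Since the result is 1, base 2 gives no evidence that 761 is composite.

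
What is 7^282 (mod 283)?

7^1 ≡ 7 (mod 283)
7^2 ≡ 7^2 = 49 ≡ 49 (mod 283)
7^4 ≡ 49^2 = 2401 ≡ 137 (mod 283)
7^8 ≡ 137^2 = 18769 ≡ 91 (mod 283)
7^16 ≡ 91^2 = 8281 ≡ 74 (mod 283)
7^32 ≡ 74^2 = 5476 ≡ 99 (mod 283)
7^64 ≡ 99^2 = 9801 ≡ 179 (mod 283)
7^128 ≡ 179^2 = 32041 ≡ 62 (mod 283)
7^256 ≡ 62^2 = 3844 ≡ 165 (mod 283)
282 = 256 + 16 + 8 + 2 in binary powers of 2.
So 7^282 ≡ 165 · 74 · 91 · 49 ≡ 1 (mod 283).
Since the result is 1, base 7 gives no evidence that 283 is composite.

1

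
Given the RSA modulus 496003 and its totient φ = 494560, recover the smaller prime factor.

563

φ(n) = (p−1)(q−1) = n − (p+q) + 1, so p + q = 496003 − 494560 + 1 = 1444.
p and q are the roots of t² − 1444t + 496003 = 0.
Discriminant: 1444² − 4·496003 = 2085136 − 1984012 = 101124; √101124 = 318.
q = (1444 − 318)/2 = 563, p = (1444 + 318)/2 = 881.
Check: 563 · 881 = 496003.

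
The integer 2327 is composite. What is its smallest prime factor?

13

2327 is odd.
Digit sum 14, not divisible by 3.
Ends in 7: not divisible by 5.
7: 2327 = 7·332 + 3
11: 2327 = 11·211 + 6
13: 2327 = 13·179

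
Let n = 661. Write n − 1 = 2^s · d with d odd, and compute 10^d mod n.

106

661 − 1 = 660 = 2^2 · 165, so d = 165.
10^1 ≡ 10 (mod 661)
10^2 ≡ 10^2 = 100 ≡ 100 (mod 661)
10^4 ≡ 100^2 = 10000 ≡ 85 (mod 661)
10^8 ≡ 85^2 = 7225 ≡ 615 (mod 661)
10^16 ≡ 615^2 = 378225 ≡ 133 (mod 661)
10^32 ≡ 133^2 = 17689 ≡ 503 (mod 661)
10^64 ≡ 503^2 = 253009 ≡ 507 (mod 661)
10^128 ≡ 507^2 = 257049 ≡ 581 (mod 661)
165 = 128 + 32 + 4 + 1 in binary powers of 2.
So 10^165 ≡ 581 · 503 · 85 · 10 ≡ 106 (mod 661).
Squaring chain: 106 → 660; reaches −1, so base 10 does not prove 661 composite.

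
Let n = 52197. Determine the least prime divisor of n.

3

52197 is odd.
Digit sum 24, divisible by 3.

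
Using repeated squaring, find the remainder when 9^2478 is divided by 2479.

9^1 ≡ 9 (mod 2479)
9^2 ≡ 9^2 = 81 ≡ 81 (mod 2479)
9^4 ≡ 81^2 = 6561 ≡ 1603 (mod 2479)
9^8 ≡ 1603^2 = 2569609 ≡ 1365 (mod 2479)
9^16 ≡ 1365^2 = 1863225 ≡ 1496 (mod 2479)
9^32 ≡ 1496^2 = 2238016 ≡ 1958 (mod 2479)
9^64 ≡ 1958^2 = 3833764 ≡ 1230 (mod 2479)
9^128 ≡ 1230^2 = 1512900 ≡ 710 (mod 2479)
9^256 ≡ 710^2 = 504100 ≡ 863 (mod 2479)
9^512 ≡ 863^2 = 744769 ≡ 1069 (mod 2479)
9^1024 ≡ 1069^2 = 1142761 ≡ 2421 (mod 2479)
9^2048 ≡ 2421^2 = 5861241 ≡ 885 (mod 2479)
2478 = 2048 + 256 + 128 + 32 + 8 + 4 + 2 in binary powers of 2.
So 9^2478 ≡ 885 · 863 · 710 · 1958 · 1365 · 1603 · 81 ≡ 729 (mod 2479).
Since 729 ≠ 1, base 9 is a Fermat witness: 2479 is composite.

729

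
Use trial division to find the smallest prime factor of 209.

11

209 is odd.
Digit sum 11, not divisible by 3.
Ends in 9: not divisible by 5.
7: 209 = 7·29 + 6
11: 209 = 11·19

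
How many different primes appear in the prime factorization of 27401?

27401 = 11 · 2491
2491 = 47 · 53
27401 = 11 · 47 · 53, which has 3 distinct prime factors.

3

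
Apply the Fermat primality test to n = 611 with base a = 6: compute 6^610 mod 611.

225

6^1 ≡ 6 (mod 611)
6^2 ≡ 6^2 = 36 ≡ 36 (mod 611)
6^4 ≡ 36^2 = 1296 ≡ 74 (mod 611)
6^8 ≡ 74^2 = 5476 ≡ 588 (mod 611)
6^16 ≡ 588^2 = 345744 ≡ 529 (mod 611)
6^32 ≡ 529^2 = 279841 ≡ 3 (mod 611)
6^64 ≡ 3^2 = 9 ≡ 9 (mod 611)
6^128 ≡ 9^2 = 81 ≡ 81 (mod 611)
6^256 ≡ 81^2 = 6561 ≡ 451 (mod 611)
6^512 ≡ 451^2 = 203401 ≡ 549 (mod 611)
610 = 512 + 64 + 32 + 2 in binary powers of 2.
So 6^610 ≡ 549 · 9 · 3 · 36 ≡ 225 (mod 611).
Since 225 ≠ 1, base 6 is a Fermat witness: 611 is composite.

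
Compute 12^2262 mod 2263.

593

12^1 ≡ 12 (mod 2263)
12^2 ≡ 12^2 = 144 ≡ 144 (mod 2263)
12^4 ≡ 144^2 = 20736 ≡ 369 (mod 2263)
12^8 ≡ 369^2 = 136161 ≡ 381 (mod 2263)
12^16 ≡ 381^2 = 145161 ≡ 329 (mod 2263)
12^32 ≡ 329^2 = 108241 ≡ 1880 (mod 2263)
12^64 ≡ 1880^2 = 3534400 ≡ 1857 (mod 2263)
12^128 ≡ 1857^2 = 3448449 ≡ 1900 (mod 2263)
12^256 ≡ 1900^2 = 3610000 ≡ 515 (mod 2263)
12^512 ≡ 515^2 = 265225 ≡ 454 (mod 2263)
12^1024 ≡ 454^2 = 206116 ≡ 183 (mod 2263)
12^2048 ≡ 183^2 = 33489 ≡ 1807 (mod 2263)
2262 = 2048 + 128 + 64 + 16 + 4 + 2 in binary powers of 2.
So 12^2262 ≡ 1807 · 1900 · 1857 · 329 · 369 · 144 ≡ 593 (mod 2263).
Since 593 ≠ 1, base 12 is a Fermat witness: 2263 is composite.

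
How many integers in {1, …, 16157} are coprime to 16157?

Factor: 16157 = 107 · 151.
φ(16157) = (107−1) · (151−1) = 106 · 150 = 15900.

15900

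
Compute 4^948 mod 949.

794

4^1 ≡ 4 (mod 949)
4^2 ≡ 4^2 = 16 ≡ 16 (mod 949)
4^4 ≡ 16^2 = 256 ≡ 256 (mod 949)
4^8 ≡ 256^2 = 65536 ≡ 55 (mod 949)
4^16 ≡ 55^2 = 3025 ≡ 178 (mod 949)
4^32 ≡ 178^2 = 31684 ≡ 367 (mod 949)
4^64 ≡ 367^2 = 134689 ≡ 880 (mod 949)
4^128 ≡ 880^2 = 774400 ≡ 16 (mod 949)
4^256 ≡ 16^2 = 256 ≡ 256 (mod 949)
4^512 ≡ 256^2 = 65536 ≡ 55 (mod 949)
948 = 512 + 256 + 128 + 32 + 16 + 4 in binary powers of 2.
So 4^948 ≡ 55 · 256 · 16 · 367 · 178 · 256 ≡ 794 (mod 949).
Since 794 ≠ 1, base 4 is a Fermat witness: 949 is composite.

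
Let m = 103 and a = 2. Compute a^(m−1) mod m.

2^1 ≡ 2 (mod 103)
2^2 ≡ 2^2 = 4 ≡ 4 (mod 103)
2^4 ≡ 4^2 = 16 ≡ 16 (mod 103)
2^8 ≡ 16^2 = 256 ≡ 50 (mod 103)
2^16 ≡ 50^2 = 2500 ≡ 28 (mod 103)
2^32 ≡ 28^2 = 784 ≡ 63 (mod 103)
2^64 ≡ 63^2 = 3969 ≡ 55 (mod 103)
102 = 64 + 32 + 4 + 2 in binary powers of 2.
So 2^102 ≡ 55 · 63 · 16 · 4 ≡ 1 (mod 103).
Since the result is 1, base 2 gives no evidence that 103 is composite.

1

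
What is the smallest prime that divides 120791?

120791 is odd.
Digit sum 20, not divisible by 3.
Ends in 1: not divisible by 5.
7: 120791 = 7·17255 + 6
11: 120791 = 11·10981

11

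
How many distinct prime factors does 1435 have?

3

1435 = 5 · 287
287 = 7 · 41
1435 = 5 · 7 · 41, which has 3 distinct prime factors.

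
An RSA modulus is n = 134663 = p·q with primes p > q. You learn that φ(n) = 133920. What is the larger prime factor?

φ(n) = (p−1)(q−1) = n − (p+q) + 1, so p + q = 134663 − 133920 + 1 = 744.
p and q are the roots of t² − 744t + 134663 = 0.
Discriminant: 744² − 4·134663 = 553536 − 538652 = 14884; √14884 = 122.
q = (744 − 122)/2 = 311, p = (744 + 122)/2 = 433.
Check: 311 · 433 = 134663.

433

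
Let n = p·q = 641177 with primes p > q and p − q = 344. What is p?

Since p = q + 344, we have 641177 = q(q + 344), so q² + 344q − 641177 = 0.
Discriminant: 344² + 4·641177 = 118336 + 2564708 = 2683044; √2683044 = 1638.
q = (−344 + 1638)/2 = 647, and p = q + 344 = 991.
Check: 647 · 991 = 641177.

991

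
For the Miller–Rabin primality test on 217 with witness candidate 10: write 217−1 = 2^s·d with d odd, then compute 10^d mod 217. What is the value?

97

217 − 1 = 216 = 2^3 · 27, so d = 27.
10^1 ≡ 10 (mod 217)
10^2 ≡ 10^2 = 100 ≡ 100 (mod 217)
10^4 ≡ 100^2 = 10000 ≡ 18 (mod 217)
10^8 ≡ 18^2 = 324 ≡ 107 (mod 217)
10^16 ≡ 107^2 = 11449 ≡ 165 (mod 217)
27 = 16 + 8 + 2 + 1 in binary powers of 2.
So 10^27 ≡ 165 · 107 · 100 · 10 ≡ 97 (mod 217).
Squaring chain: 97 → 78 → 8; never reaches −1, so base 10 is a Miller–Rabin witness that 217 is composite.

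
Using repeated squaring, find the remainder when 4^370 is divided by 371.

4^1 ≡ 4 (mod 371)
4^2 ≡ 4^2 = 16 ≡ 16 (mod 371)
4^4 ≡ 16^2 = 256 ≡ 256 (mod 371)
4^8 ≡ 256^2 = 65536 ≡ 240 (mod 371)
4^16 ≡ 240^2 = 57600 ≡ 95 (mod 371)
4^32 ≡ 95^2 = 9025 ≡ 121 (mod 371)
4^64 ≡ 121^2 = 14641 ≡ 172 (mod 371)
4^128 ≡ 172^2 = 29584 ≡ 275 (mod 371)
4^256 ≡ 275^2 = 75625 ≡ 312 (mod 371)
370 = 256 + 64 + 32 + 16 + 2 in binary powers of 2.
So 4^370 ≡ 312 · 172 · 121 · 95 · 16 ≡ 333 (mod 371).
Since 333 ≠ 1, base 4 is a Fermat witness: 371 is composite.

333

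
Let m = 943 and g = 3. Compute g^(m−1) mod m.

3^1 ≡ 3 (mod 943)
3^2 ≡ 3^2 = 9 ≡ 9 (mod 943)
3^4 ≡ 9^2 = 81 ≡ 81 (mod 943)
3^8 ≡ 81^2 = 6561 ≡ 903 (mod 943)
3^16 ≡ 903^2 = 815409 ≡ 657 (mod 943)
3^32 ≡ 657^2 = 431649 ≡ 698 (mod 943)
3^64 ≡ 698^2 = 487204 ≡ 616 (mod 943)
3^128 ≡ 616^2 = 379456 ≡ 370 (mod 943)
3^256 ≡ 370^2 = 136900 ≡ 165 (mod 943)
3^512 ≡ 165^2 = 27225 ≡ 821 (mod 943)
942 = 512 + 256 + 128 + 32 + 8 + 4 + 2 in binary powers of 2.
So 3^942 ≡ 821 · 165 · 370 · 698 · 903 · 81 · 9 ≡ 278 (mod 943).
Since 278 ≠ 1, base 3 is a Fermat witness: 943 is composite.

278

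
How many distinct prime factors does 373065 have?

6

373065 = 3 · 124355
124355 = 5 · 24871
24871 = 7 · 3553
3553 = 11 · 323
323 = 17 · 19
373065 = 3 · 5 · 7 · 11 · 17 · 19, which has 6 distinct prime factors.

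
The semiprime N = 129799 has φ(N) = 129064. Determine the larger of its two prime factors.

443

φ(n) = (p−1)(q−1) = n − (p+q) + 1, so p + q = 129799 − 129064 + 1 = 736.
p and q are the roots of t² − 736t + 129799 = 0.
Discriminant: 736² − 4·129799 = 541696 − 519196 = 22500; √22500 = 150.
q = (736 − 150)/2 = 293, p = (736 + 150)/2 = 443.
Check: 293 · 443 = 129799.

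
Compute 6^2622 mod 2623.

6^1 ≡ 6 (mod 2623)
6^2 ≡ 6^2 = 36 ≡ 36 (mod 2623)
6^4 ≡ 36^2 = 1296 ≡ 1296 (mod 2623)
6^8 ≡ 1296^2 = 1679616 ≡ 896 (mod 2623)
6^16 ≡ 896^2 = 802816 ≡ 178 (mod 2623)
6^32 ≡ 178^2 = 31684 ≡ 208 (mod 2623)
6^64 ≡ 208^2 = 43264 ≡ 1296 (mod 2623)
6^128 ≡ 1296^2 = 1679616 ≡ 896 (mod 2623)
6^256 ≡ 896^2 = 802816 ≡ 178 (mod 2623)
6^512 ≡ 178^2 = 31684 ≡ 208 (mod 2623)
6^1024 ≡ 208^2 = 43264 ≡ 1296 (mod 2623)
6^2048 ≡ 1296^2 = 1679616 ≡ 896 (mod 2623)
2622 = 2048 + 512 + 32 + 16 + 8 + 4 + 2 in binary powers of 2.
So 6^2622 ≡ 896 · 208 · 208 · 178 · 896 · 1296 · 36 ≡ 2237 (mod 2623).
Since 2237 ≠ 1, base 6 is a Fermat witness: 2623 is composite.

2237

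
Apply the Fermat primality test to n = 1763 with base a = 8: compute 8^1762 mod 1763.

8^1 ≡ 8 (mod 1763)
8^2 ≡ 8^2 = 64 ≡ 64 (mod 1763)
8^4 ≡ 64^2 = 4096 ≡ 570 (mod 1763)
8^8 ≡ 570^2 = 324900 ≡ 508 (mod 1763)
8^16 ≡ 508^2 = 258064 ≡ 666 (mod 1763)
8^32 ≡ 666^2 = 443556 ≡ 1043 (mod 1763)
8^64 ≡ 1043^2 = 1087849 ≡ 78 (mod 1763)
8^128 ≡ 78^2 = 6084 ≡ 795 (mod 1763)
8^256 ≡ 795^2 = 632025 ≡ 871 (mod 1763)
8^512 ≡ 871^2 = 758641 ≡ 551 (mod 1763)
8^1024 ≡ 551^2 = 303601 ≡ 365 (mod 1763)
1762 = 1024 + 512 + 128 + 64 + 32 + 2 in binary powers of 2.
So 8^1762 ≡ 365 · 551 · 795 · 78 · 1043 · 64 ≡ 1417 (mod 1763).
Since 1417 ≠ 1, base 8 is a Fermat witness: 1763 is composite.

1417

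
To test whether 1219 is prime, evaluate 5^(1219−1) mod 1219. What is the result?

5^1 ≡ 5 (mod 1219)
5^2 ≡ 5^2 = 25 ≡ 25 (mod 1219)
5^4 ≡ 25^2 = 625 ≡ 625 (mod 1219)
5^8 ≡ 625^2 = 390625 ≡ 545 (mod 1219)
5^16 ≡ 545^2 = 297025 ≡ 808 (mod 1219)
5^32 ≡ 808^2 = 652864 ≡ 699 (mod 1219)
5^64 ≡ 699^2 = 488601 ≡ 1001 (mod 1219)
5^128 ≡ 1001^2 = 1002001 ≡ 1202 (mod 1219)
5^256 ≡ 1202^2 = 1444804 ≡ 289 (mod 1219)
5^512 ≡ 289^2 = 83521 ≡ 629 (mod 1219)
5^1024 ≡ 629^2 = 395641 ≡ 685 (mod 1219)
1218 = 1024 + 128 + 64 + 2 in binary powers of 2.
So 5^1218 ≡ 685 · 1202 · 1001 · 25 ≡ 453 (mod 1219).
Since 453 ≠ 1, base 5 is a Fermat witness: 1219 is composite.

453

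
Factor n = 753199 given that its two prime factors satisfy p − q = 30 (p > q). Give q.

853

Since p = q + 30, we have 753199 = q(q + 30), so q² + 30q − 753199 = 0.
Discriminant: 30² + 4·753199 = 900 + 3012796 = 3013696; √3013696 = 1736.
q = (−30 + 1736)/2 = 853, and p = q + 30 = 883.
Check: 853 · 883 = 753199.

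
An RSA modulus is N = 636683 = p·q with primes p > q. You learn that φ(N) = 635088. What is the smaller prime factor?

787

φ(n) = (p−1)(q−1) = n − (p+q) + 1, so p + q = 636683 − 635088 + 1 = 1596.
p and q are the roots of t² − 1596t + 636683 = 0.
Discriminant: 1596² − 4·636683 = 2547216 − 2546732 = 484; √484 = 22.
q = (1596 − 22)/2 = 787, p = (1596 + 22)/2 = 809.
Check: 787 · 809 = 636683.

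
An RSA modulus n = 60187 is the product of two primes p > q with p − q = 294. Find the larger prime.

Since p = q + 294, we have 60187 = q(q + 294), so q² + 294q − 60187 = 0.
Discriminant: 294² + 4·60187 = 86436 + 240748 = 327184; √327184 = 572.
q = (−294 + 572)/2 = 139, and p = q + 294 = 433.
Check: 139 · 433 = 60187.

433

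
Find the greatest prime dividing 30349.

89

30349 = 11 · 2759
2759 = 31 · 89
89 is prime.
So 30349 = 11 · 31 · 89; the largest prime factor is 89.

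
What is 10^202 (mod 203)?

109

10^1 ≡ 10 (mod 203)
10^2 ≡ 10^2 = 100 ≡ 100 (mod 203)
10^4 ≡ 100^2 = 10000 ≡ 53 (mod 203)
10^8 ≡ 53^2 = 2809 ≡ 170 (mod 203)
10^16 ≡ 170^2 = 28900 ≡ 74 (mod 203)
10^32 ≡ 74^2 = 5476 ≡ 198 (mod 203)
10^64 ≡ 198^2 = 39204 ≡ 25 (mod 203)
10^128 ≡ 25^2 = 625 ≡ 16 (mod 203)
202 = 128 + 64 + 8 + 2 in binary powers of 2.
So 10^202 ≡ 16 · 25 · 170 · 100 ≡ 109 (mod 203).
Since 109 ≠ 1, base 10 is a Fermat witness: 203 is composite.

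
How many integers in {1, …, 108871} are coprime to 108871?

Factor: 108871 = 7 · 103 · 151.
φ(108871) = (7−1) · (103−1) · (151−1) = 6 · 102 · 150 = 91800.

91800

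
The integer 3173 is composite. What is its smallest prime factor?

3173 is odd.
Digit sum 14, not divisible by 3.
Ends in 3: not divisible by 5.
7: 3173 = 7·453 + 2
11: 3173 = 11·288 + 5
13: 3173 = 13·244 + 1
17: 3173 = 17·186 + 11
19: 3173 = 19·167

19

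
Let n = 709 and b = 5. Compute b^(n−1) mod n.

1

5^1 ≡ 5 (mod 709)
5^2 ≡ 5^2 = 25 ≡ 25 (mod 709)
5^4 ≡ 25^2 = 625 ≡ 625 (mod 709)
5^8 ≡ 625^2 = 390625 ≡ 675 (mod 709)
5^16 ≡ 675^2 = 455625 ≡ 447 (mod 709)
5^32 ≡ 447^2 = 199809 ≡ 580 (mod 709)
5^64 ≡ 580^2 = 336400 ≡ 334 (mod 709)
5^128 ≡ 334^2 = 111556 ≡ 243 (mod 709)
5^256 ≡ 243^2 = 59049 ≡ 202 (mod 709)
5^512 ≡ 202^2 = 40804 ≡ 391 (mod 709)
708 = 512 + 128 + 64 + 4 in binary powers of 2.
So 5^708 ≡ 391 · 243 · 334 · 625 ≡ 1 (mod 709).
Since the result is 1, base 5 gives no evidence that 709 is composite.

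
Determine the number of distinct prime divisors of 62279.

62279 = 7^2 · 1271
1271 = 31 · 41
62279 = 7^2 · 31 · 41, which has 3 distinct prime factors.

3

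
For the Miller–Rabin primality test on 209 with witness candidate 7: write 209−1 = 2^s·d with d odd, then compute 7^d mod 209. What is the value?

178

209 − 1 = 208 = 2^4 · 13, so d = 13.
7^1 ≡ 7 (mod 209)
7^2 ≡ 7^2 = 49 ≡ 49 (mod 209)
7^4 ≡ 49^2 = 2401 ≡ 102 (mod 209)
7^8 ≡ 102^2 = 10404 ≡ 163 (mod 209)
13 = 8 + 4 + 1 in binary powers of 2.
So 7^13 ≡ 163 · 102 · 7 ≡ 178 (mod 209).
Squaring chain: 178 → 125 → 159 → 201; never reaches −1, so base 7 is a Miller–Rabin witness that 209 is composite.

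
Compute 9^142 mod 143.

48

9^1 ≡ 9 (mod 143)
9^2 ≡ 9^2 = 81 ≡ 81 (mod 143)
9^4 ≡ 81^2 = 6561 ≡ 126 (mod 143)
9^8 ≡ 126^2 = 15876 ≡ 3 (mod 143)
9^16 ≡ 3^2 = 9 ≡ 9 (mod 143)
9^32 ≡ 9^2 = 81 ≡ 81 (mod 143)
9^64 ≡ 81^2 = 6561 ≡ 126 (mod 143)
9^128 ≡ 126^2 = 15876 ≡ 3 (mod 143)
142 = 128 + 8 + 4 + 2 in binary powers of 2.
So 9^142 ≡ 3 · 3 · 126 · 81 ≡ 48 (mod 143).
Since 48 ≠ 1, base 9 is a Fermat witness: 143 is composite.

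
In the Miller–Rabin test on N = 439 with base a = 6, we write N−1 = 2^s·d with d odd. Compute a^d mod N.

438

439 − 1 = 438 = 2^1 · 219, so d = 219.
6^1 ≡ 6 (mod 439)
6^2 ≡ 6^2 = 36 ≡ 36 (mod 439)
6^4 ≡ 36^2 = 1296 ≡ 418 (mod 439)
6^8 ≡ 418^2 = 174724 ≡ 2 (mod 439)
6^16 ≡ 2^2 = 4 ≡ 4 (mod 439)
6^32 ≡ 4^2 = 16 ≡ 16 (mod 439)
6^64 ≡ 16^2 = 256 ≡ 256 (mod 439)
6^128 ≡ 256^2 = 65536 ≡ 125 (mod 439)
219 = 128 + 64 + 16 + 8 + 2 + 1 in binary powers of 2.
So 6^219 ≡ 125 · 256 · 4 · 2 · 36 · 6 ≡ 438 (mod 439).
Since 6^d ≡ 438 (mod 439), base 6 does not prove 439 composite.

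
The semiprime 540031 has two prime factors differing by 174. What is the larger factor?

Since p = q + 174, we have 540031 = q(q + 174), so q² + 174q − 540031 = 0.
Discriminant: 174² + 4·540031 = 30276 + 2160124 = 2190400; √2190400 = 1480.
q = (−174 + 1480)/2 = 653, and p = q + 174 = 827.
Check: 653 · 827 = 540031.

827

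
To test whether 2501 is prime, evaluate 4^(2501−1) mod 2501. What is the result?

657

4^1 ≡ 4 (mod 2501)
4^2 ≡ 4^2 = 16 ≡ 16 (mod 2501)
4^4 ≡ 16^2 = 256 ≡ 256 (mod 2501)
4^8 ≡ 256^2 = 65536 ≡ 510 (mod 2501)
4^16 ≡ 510^2 = 260100 ≡ 2497 (mod 2501)
4^32 ≡ 2497^2 = 6235009 ≡ 16 (mod 2501)
4^64 ≡ 16^2 = 256 ≡ 256 (mod 2501)
4^128 ≡ 256^2 = 65536 ≡ 510 (mod 2501)
4^256 ≡ 510^2 = 260100 ≡ 2497 (mod 2501)
4^512 ≡ 2497^2 = 6235009 ≡ 16 (mod 2501)
4^1024 ≡ 16^2 = 256 ≡ 256 (mod 2501)
4^2048 ≡ 256^2 = 65536 ≡ 510 (mod 2501)
2500 = 2048 + 256 + 128 + 64 + 4 in binary powers of 2.
So 4^2500 ≡ 510 · 2497 · 510 · 256 · 256 ≡ 657 (mod 2501).
Since 657 ≠ 1, base 4 is a Fermat witness: 2501 is composite.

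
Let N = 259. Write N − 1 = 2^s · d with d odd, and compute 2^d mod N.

29

259 − 1 = 258 = 2^1 · 129, so d = 129.
2^1 ≡ 2 (mod 259)
2^2 ≡ 2^2 = 4 ≡ 4 (mod 259)
2^4 ≡ 4^2 = 16 ≡ 16 (mod 259)
2^8 ≡ 16^2 = 256 ≡ 256 (mod 259)
2^16 ≡ 256^2 = 65536 ≡ 9 (mod 259)
2^32 ≡ 9^2 = 81 ≡ 81 (mod 259)
2^64 ≡ 81^2 = 6561 ≡ 86 (mod 259)
2^128 ≡ 86^2 = 7396 ≡ 144 (mod 259)
129 = 128 + 1 in binary powers of 2.
So 2^129 ≡ 144 · 2 ≡ 29 (mod 259).
Squaring chain: 29; never reaches −1, so base 2 is a Miller–Rabin witness that 259 is composite.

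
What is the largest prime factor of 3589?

3589 = 37 · 97
97 is prime.
So 3589 = 37 · 97; the largest prime factor is 97.

97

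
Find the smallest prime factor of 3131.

3131 is odd.
Digit sum 8, not divisible by 3.
Ends in 1: not divisible by 5.
7: 3131 = 7·447 + 2
11: 3131 = 11·284 + 7
13: 3131 = 13·240 + 11
17: 3131 = 17·184 + 3
19: 3131 = 19·164 + 15
23: 3131 = 23·136 + 3
29: 3131 = 29·107 + 28
31: 3131 = 31·101

31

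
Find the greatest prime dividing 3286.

53

3286 = 2 · 1643
1643 = 31 · 53
53 is prime.
So 3286 = 2 · 31 · 53; the largest prime factor is 53.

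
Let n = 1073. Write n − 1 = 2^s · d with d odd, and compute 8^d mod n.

1073 − 1 = 1072 = 2^4 · 67, so d = 67.
8^1 ≡ 8 (mod 1073)
8^2 ≡ 8^2 = 64 ≡ 64 (mod 1073)
8^4 ≡ 64^2 = 4096 ≡ 877 (mod 1073)
8^8 ≡ 877^2 = 769129 ≡ 861 (mod 1073)
8^16 ≡ 861^2 = 741321 ≡ 951 (mod 1073)
8^32 ≡ 951^2 = 904401 ≡ 935 (mod 1073)
8^64 ≡ 935^2 = 874225 ≡ 803 (mod 1073)
67 = 64 + 2 + 1 in binary powers of 2.
So 8^67 ≡ 803 · 64 · 8 ≡ 177 (mod 1073).
Squaring chain: 177 → 212 → 951 → 935; never reaches −1, so base 8 is a Miller–Rabin witness that 1073 is composite.

177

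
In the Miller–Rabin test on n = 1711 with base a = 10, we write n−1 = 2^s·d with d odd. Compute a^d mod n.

1711 − 1 = 1710 = 2^1 · 855, so d = 855.
10^1 ≡ 10 (mod 1711)
10^2 ≡ 10^2 = 100 ≡ 100 (mod 1711)
10^4 ≡ 100^2 = 10000 ≡ 1445 (mod 1711)
10^8 ≡ 1445^2 = 2088025 ≡ 605 (mod 1711)
10^16 ≡ 605^2 = 366025 ≡ 1582 (mod 1711)
10^32 ≡ 1582^2 = 2502724 ≡ 1242 (mod 1711)
10^64 ≡ 1242^2 = 1542564 ≡ 953 (mod 1711)
10^128 ≡ 953^2 = 908209 ≡ 1379 (mod 1711)
10^256 ≡ 1379^2 = 1901641 ≡ 720 (mod 1711)
10^512 ≡ 720^2 = 518400 ≡ 1678 (mod 1711)
855 = 512 + 256 + 64 + 16 + 4 + 2 + 1 in binary powers of 2.
So 10^855 ≡ 1678 · 720 · 953 · 1582 · 1445 · 100 · 10 ≡ 396 (mod 1711).
Squaring chain: 396; never reaches −1, so base 10 is a Miller–Rabin witness that 1711 is composite.

396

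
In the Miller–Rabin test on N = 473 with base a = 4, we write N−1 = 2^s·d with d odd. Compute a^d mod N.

322

473 − 1 = 472 = 2^3 · 59, so d = 59.
4^1 ≡ 4 (mod 473)
4^2 ≡ 4^2 = 16 ≡ 16 (mod 473)
4^4 ≡ 16^2 = 256 ≡ 256 (mod 473)
4^8 ≡ 256^2 = 65536 ≡ 262 (mod 473)
4^16 ≡ 262^2 = 68644 ≡ 59 (mod 473)
4^32 ≡ 59^2 = 3481 ≡ 170 (mod 473)
59 = 32 + 16 + 8 + 2 + 1 in binary powers of 2.
So 4^59 ≡ 170 · 59 · 262 · 16 · 4 ≡ 322 (mod 473).
Squaring chain: 322 → 97 → 422; never reaches −1, so base 4 is a Miller–Rabin witness that 473 is composite.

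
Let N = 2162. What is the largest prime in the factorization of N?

47

2162 = 2 · 1081
1081 = 23 · 47
47 is prime.
So 2162 = 2 · 23 · 47; the largest prime factor is 47.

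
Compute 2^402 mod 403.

376

2^1 ≡ 2 (mod 403)
2^2 ≡ 2^2 = 4 ≡ 4 (mod 403)
2^4 ≡ 4^2 = 16 ≡ 16 (mod 403)
2^8 ≡ 16^2 = 256 ≡ 256 (mod 403)
2^16 ≡ 256^2 = 65536 ≡ 250 (mod 403)
2^32 ≡ 250^2 = 62500 ≡ 35 (mod 403)
2^64 ≡ 35^2 = 1225 ≡ 16 (mod 403)
2^128 ≡ 16^2 = 256 ≡ 256 (mod 403)
2^256 ≡ 256^2 = 65536 ≡ 250 (mod 403)
402 = 256 + 128 + 16 + 2 in binary powers of 2.
So 2^402 ≡ 250 · 256 · 250 · 4 ≡ 376 (mod 403).
Since 376 ≠ 1, base 2 is a Fermat witness: 403 is composite.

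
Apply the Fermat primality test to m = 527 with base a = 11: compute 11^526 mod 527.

485

11^1 ≡ 11 (mod 527)
11^2 ≡ 11^2 = 121 ≡ 121 (mod 527)
11^4 ≡ 121^2 = 14641 ≡ 412 (mod 527)
11^8 ≡ 412^2 = 169744 ≡ 50 (mod 527)
11^16 ≡ 50^2 = 2500 ≡ 392 (mod 527)
11^32 ≡ 392^2 = 153664 ≡ 307 (mod 527)
11^64 ≡ 307^2 = 94249 ≡ 443 (mod 527)
11^128 ≡ 443^2 = 196249 ≡ 205 (mod 527)
11^256 ≡ 205^2 = 42025 ≡ 392 (mod 527)
11^512 ≡ 392^2 = 153664 ≡ 307 (mod 527)
526 = 512 + 8 + 4 + 2 in binary powers of 2.
So 11^526 ≡ 307 · 50 · 412 · 121 ≡ 485 (mod 527).
Since 485 ≠ 1, base 11 is a Fermat witness: 527 is composite.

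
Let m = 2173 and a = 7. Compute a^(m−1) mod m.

7^1 ≡ 7 (mod 2173)
7^2 ≡ 7^2 = 49 ≡ 49 (mod 2173)
7^4 ≡ 49^2 = 2401 ≡ 228 (mod 2173)
7^8 ≡ 228^2 = 51984 ≡ 2005 (mod 2173)
7^16 ≡ 2005^2 = 4020025 ≡ 2148 (mod 2173)
7^32 ≡ 2148^2 = 4613904 ≡ 625 (mod 2173)
7^64 ≡ 625^2 = 390625 ≡ 1658 (mod 2173)
7^128 ≡ 1658^2 = 2748964 ≡ 119 (mod 2173)
7^256 ≡ 119^2 = 14161 ≡ 1123 (mod 2173)
7^512 ≡ 1123^2 = 1261129 ≡ 789 (mod 2173)
7^1024 ≡ 789^2 = 622521 ≡ 1043 (mod 2173)
7^2048 ≡ 1043^2 = 1087849 ≡ 1349 (mod 2173)
2172 = 2048 + 64 + 32 + 16 + 8 + 4 in binary powers of 2.
So 7^2172 ≡ 1349 · 1658 · 625 · 2148 · 2005 · 228 ≡ 523 (mod 2173).
Since 523 ≠ 1, base 7 is a Fermat witness: 2173 is composite.

523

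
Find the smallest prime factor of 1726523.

1726523 is odd.
Digit sum 26, not divisible by 3.
Ends in 3: not divisible by 5.
7: 1726523 = 7·246646 + 1
11: 1726523 = 11·156956 + 7
13: 1726523 = 13·132809 + 6
17: 1726523 = 17·101560 + 3
19: 1726523 = 19·90869 + 12
23: 1726523 = 23·75066 + 5
29: 1726523 = 29·59535 + 8
31: 1726523 = 31·55694 + 9
37: 1726523 = 37·46662 + 29
41: 1726523 = 41·42110 + 13
43: 1726523 = 43·40151 + 30
47: 1726523 = 47·36734 + 25
53: 1726523 = 53·32575 + 48
59: 1726523 = 59·29263 + 6
61: 1726523 = 61·28303 + 40
67: 1726523 = 67·25769

67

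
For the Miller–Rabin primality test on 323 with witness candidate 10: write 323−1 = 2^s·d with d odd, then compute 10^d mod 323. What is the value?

323 − 1 = 322 = 2^1 · 161, so d = 161.
10^1 ≡ 10 (mod 323)
10^2 ≡ 10^2 = 100 ≡ 100 (mod 323)
10^4 ≡ 100^2 = 10000 ≡ 310 (mod 323)
10^8 ≡ 310^2 = 96100 ≡ 169 (mod 323)
10^16 ≡ 169^2 = 28561 ≡ 137 (mod 323)
10^32 ≡ 137^2 = 18769 ≡ 35 (mod 323)
10^64 ≡ 35^2 = 1225 ≡ 256 (mod 323)
10^128 ≡ 256^2 = 65536 ≡ 290 (mod 323)
161 = 128 + 32 + 1 in binary powers of 2.
So 10^161 ≡ 290 · 35 · 10 ≡ 78 (mod 323).
Squaring chain: 78; never reaches −1, so base 10 is a Miller–Rabin witness that 323 is composite.

78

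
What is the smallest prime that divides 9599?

29

9599 is odd.
Digit sum 32, not divisible by 3.
Ends in 9: not divisible by 5.
7: 9599 = 7·1371 + 2
11: 9599 = 11·872 + 7
13: 9599 = 13·738 + 5
17: 9599 = 17·564 + 11
19: 9599 = 19·505 + 4
23: 9599 = 23·417 + 8
29: 9599 = 29·331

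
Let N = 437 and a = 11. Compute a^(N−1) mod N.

315

11^1 ≡ 11 (mod 437)
11^2 ≡ 11^2 = 121 ≡ 121 (mod 437)
11^4 ≡ 121^2 = 14641 ≡ 220 (mod 437)
11^8 ≡ 220^2 = 48400 ≡ 330 (mod 437)
11^16 ≡ 330^2 = 108900 ≡ 87 (mod 437)
11^32 ≡ 87^2 = 7569 ≡ 140 (mod 437)
11^64 ≡ 140^2 = 19600 ≡ 372 (mod 437)
11^128 ≡ 372^2 = 138384 ≡ 292 (mod 437)
11^256 ≡ 292^2 = 85264 ≡ 49 (mod 437)
436 = 256 + 128 + 32 + 16 + 4 in binary powers of 2.
So 11^436 ≡ 49 · 292 · 140 · 87 · 220 ≡ 315 (mod 437).
Since 315 ≠ 1, base 11 is a Fermat witness: 437 is composite.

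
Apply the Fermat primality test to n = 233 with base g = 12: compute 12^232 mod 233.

12^1 ≡ 12 (mod 233)
12^2 ≡ 12^2 = 144 ≡ 144 (mod 233)
12^4 ≡ 144^2 = 20736 ≡ 232 (mod 233)
12^8 ≡ 232^2 = 53824 ≡ 1 (mod 233)
12^16 ≡ 1^2 = 1 ≡ 1 (mod 233)
12^32 ≡ 1^2 = 1 ≡ 1 (mod 233)
12^64 ≡ 1^2 = 1 ≡ 1 (mod 233)
12^128 ≡ 1^2 = 1 ≡ 1 (mod 233)
232 = 128 + 64 + 32 + 8 in binary powers of 2.
So 12^232 ≡ 1 · 1 · 1 · 1 ≡ 1 (mod 233).
Since the result is 1, base 12 gives no evidence that 233 is composite.

1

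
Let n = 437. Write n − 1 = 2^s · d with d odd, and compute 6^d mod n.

437 − 1 = 436 = 2^2 · 109, so d = 109.
6^1 ≡ 6 (mod 437)
6^2 ≡ 6^2 = 36 ≡ 36 (mod 437)
6^4 ≡ 36^2 = 1296 ≡ 422 (mod 437)
6^8 ≡ 422^2 = 178084 ≡ 225 (mod 437)
6^16 ≡ 225^2 = 50625 ≡ 370 (mod 437)
6^32 ≡ 370^2 = 136900 ≡ 119 (mod 437)
6^64 ≡ 119^2 = 14161 ≡ 177 (mod 437)
109 = 64 + 32 + 8 + 4 + 1 in binary powers of 2.
So 6^109 ≡ 177 · 119 · 225 · 422 · 6 ≡ 234 (mod 437).
Squaring chain: 234 → 131; never reaches −1, so base 6 is a Miller–Rabin witness that 437 is composite.

234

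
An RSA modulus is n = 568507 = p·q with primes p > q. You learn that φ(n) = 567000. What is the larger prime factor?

φ(n) = (p−1)(q−1) = n − (p+q) + 1, so p + q = 568507 − 567000 + 1 = 1508.
p and q are the roots of t² − 1508t + 568507 = 0.
Discriminant: 1508² − 4·568507 = 2274064 − 2274028 = 36; √36 = 6.
q = (1508 − 6)/2 = 751, p = (1508 + 6)/2 = 757.
Check: 751 · 757 = 568507.

757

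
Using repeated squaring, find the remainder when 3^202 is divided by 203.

4

3^1 ≡ 3 (mod 203)
3^2 ≡ 3^2 = 9 ≡ 9 (mod 203)
3^4 ≡ 9^2 = 81 ≡ 81 (mod 203)
3^8 ≡ 81^2 = 6561 ≡ 65 (mod 203)
3^16 ≡ 65^2 = 4225 ≡ 165 (mod 203)
3^32 ≡ 165^2 = 27225 ≡ 23 (mod 203)
3^64 ≡ 23^2 = 529 ≡ 123 (mod 203)
3^128 ≡ 123^2 = 15129 ≡ 107 (mod 203)
202 = 128 + 64 + 8 + 2 in binary powers of 2.
So 3^202 ≡ 107 · 123 · 65 · 9 ≡ 4 (mod 203).
Since 4 ≠ 1, base 3 is a Fermat witness: 203 is composite.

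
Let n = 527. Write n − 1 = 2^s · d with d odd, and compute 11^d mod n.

105

527 − 1 = 526 = 2^1 · 263, so d = 263.
11^1 ≡ 11 (mod 527)
11^2 ≡ 11^2 = 121 ≡ 121 (mod 527)
11^4 ≡ 121^2 = 14641 ≡ 412 (mod 527)
11^8 ≡ 412^2 = 169744 ≡ 50 (mod 527)
11^16 ≡ 50^2 = 2500 ≡ 392 (mod 527)
11^32 ≡ 392^2 = 153664 ≡ 307 (mod 527)
11^64 ≡ 307^2 = 94249 ≡ 443 (mod 527)
11^128 ≡ 443^2 = 196249 ≡ 205 (mod 527)
11^256 ≡ 205^2 = 42025 ≡ 392 (mod 527)
263 = 256 + 4 + 2 + 1 in binary powers of 2.
So 11^263 ≡ 392 · 412 · 121 · 11 ≡ 105 (mod 527).
Squaring chain: 105; never reaches −1, so base 11 is a Miller–Rabin witness that 527 is composite.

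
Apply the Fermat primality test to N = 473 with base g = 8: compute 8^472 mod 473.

8^1 ≡ 8 (mod 473)
8^2 ≡ 8^2 = 64 ≡ 64 (mod 473)
8^4 ≡ 64^2 = 4096 ≡ 312 (mod 473)
8^8 ≡ 312^2 = 97344 ≡ 379 (mod 473)
8^16 ≡ 379^2 = 143641 ≡ 322 (mod 473)
8^32 ≡ 322^2 = 103684 ≡ 97 (mod 473)
8^64 ≡ 97^2 = 9409 ≡ 422 (mod 473)
8^128 ≡ 422^2 = 178084 ≡ 236 (mod 473)
8^256 ≡ 236^2 = 55696 ≡ 355 (mod 473)
472 = 256 + 128 + 64 + 16 + 8 in binary powers of 2.
So 8^472 ≡ 355 · 236 · 422 · 322 · 379 ≡ 262 (mod 473).
Since 262 ≠ 1, base 8 is a Fermat witness: 473 is composite.

262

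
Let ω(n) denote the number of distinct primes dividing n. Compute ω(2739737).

2739737 = 7^2 · 55913
55913 = 11 · 5083
5083 = 13 · 391
391 = 17 · 23
2739737 = 7^2 · 11 · 13 · 17 · 23, which has 5 distinct prime factors.

5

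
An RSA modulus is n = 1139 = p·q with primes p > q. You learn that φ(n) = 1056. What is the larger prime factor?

φ(n) = (p−1)(q−1) = n − (p+q) + 1, so p + q = 1139 − 1056 + 1 = 84.
p and q are the roots of t² − 84t + 1139 = 0.
Discriminant: 84² − 4·1139 = 7056 − 4556 = 2500; √2500 = 50.
q = (84 − 50)/2 = 17, p = (84 + 50)/2 = 67.
Check: 17 · 67 = 1139.

67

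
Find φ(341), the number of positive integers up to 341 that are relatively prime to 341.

300

Factor: 341 = 11 · 31.
φ(341) = (11−1) · (31−1) = 10 · 30 = 300.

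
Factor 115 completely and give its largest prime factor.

23

115 = 5 · 23
23 is prime.
So 115 = 5 · 23; the largest prime factor is 23.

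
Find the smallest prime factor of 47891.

47891 is odd.
Digit sum 29, not divisible by 3.
Ends in 1: not divisible by 5.
7: 47891 = 7·6841 + 4
11: 47891 = 11·4353 + 8
13: 47891 = 13·3683 + 12
17: 47891 = 17·2817 + 2
19: 47891 = 19·2520 + 11
23: 47891 = 23·2082 + 5
29: 47891 = 29·1651 + 12
31: 47891 = 31·1544 + 27
37: 47891 = 37·1294 + 13
41: 47891 = 41·1168 + 3
43: 47891 = 43·1113 + 32
47: 47891 = 47·1018 + 45
53: 47891 = 53·903 + 32
59: 47891 = 59·811 + 42
61: 47891 = 61·785 + 6
67: 47891 = 67·714 + 53
71: 47891 = 71·674 + 37
73: 47891 = 73·656 + 3
79: 47891 = 79·606 + 17
83: 47891 = 83·577

83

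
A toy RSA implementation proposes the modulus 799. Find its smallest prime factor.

799 is odd.
Digit sum 25, not divisible by 3.
Ends in 9: not divisible by 5.
7: 799 = 7·114 + 1
11: 799 = 11·72 + 7
13: 799 = 13·61 + 6
17: 799 = 17·47

17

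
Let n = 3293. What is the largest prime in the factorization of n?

89

3293 = 37 · 89
89 is prime.
So 3293 = 37 · 89; the largest prime factor is 89.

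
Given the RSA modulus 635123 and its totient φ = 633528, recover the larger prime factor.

839

φ(n) = (p−1)(q−1) = n − (p+q) + 1, so p + q = 635123 − 633528 + 1 = 1596.
p and q are the roots of t² − 1596t + 635123 = 0.
Discriminant: 1596² − 4·635123 = 2547216 − 2540492 = 6724; √6724 = 82.
q = (1596 − 82)/2 = 757, p = (1596 + 82)/2 = 839.
Check: 757 · 839 = 635123.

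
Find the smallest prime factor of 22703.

73

22703 is odd.
Digit sum 14, not divisible by 3.
Ends in 3: not divisible by 5.
7: 22703 = 7·3243 + 2
11: 22703 = 11·2063 + 10
13: 22703 = 13·1746 + 5
17: 22703 = 17·1335 + 8
19: 22703 = 19·1194 + 17
23: 22703 = 23·987 + 2
29: 22703 = 29·782 + 25
31: 22703 = 31·732 + 11
37: 22703 = 37·613 + 22
41: 22703 = 41·553 + 30
43: 22703 = 43·527 + 42
47: 22703 = 47·483 + 2
53: 22703 = 53·428 + 19
59: 22703 = 59·384 + 47
61: 22703 = 61·372 + 11
67: 22703 = 67·338 + 57
71: 22703 = 71·319 + 54
73: 22703 = 73·311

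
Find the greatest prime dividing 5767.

5767 = 73 · 79
79 is prime.
So 5767 = 73 · 79; the largest prime factor is 79.

79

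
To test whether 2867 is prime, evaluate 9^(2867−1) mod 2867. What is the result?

619

9^1 ≡ 9 (mod 2867)
9^2 ≡ 9^2 = 81 ≡ 81 (mod 2867)
9^4 ≡ 81^2 = 6561 ≡ 827 (mod 2867)
9^8 ≡ 827^2 = 683929 ≡ 1583 (mod 2867)
9^16 ≡ 1583^2 = 2505889 ≡ 131 (mod 2867)
9^32 ≡ 131^2 = 17161 ≡ 2826 (mod 2867)
9^64 ≡ 2826^2 = 7986276 ≡ 1681 (mod 2867)
9^128 ≡ 1681^2 = 2825761 ≡ 1766 (mod 2867)
9^256 ≡ 1766^2 = 3118756 ≡ 2327 (mod 2867)
9^512 ≡ 2327^2 = 5414929 ≡ 2033 (mod 2867)
9^1024 ≡ 2033^2 = 4133089 ≡ 1742 (mod 2867)
9^2048 ≡ 1742^2 = 3034564 ≡ 1278 (mod 2867)
2866 = 2048 + 512 + 256 + 32 + 16 + 2 in binary powers of 2.
So 9^2866 ≡ 1278 · 2033 · 2327 · 2826 · 131 · 81 ≡ 619 (mod 2867).
Since 619 ≠ 1, base 9 is a Fermat witness: 2867 is composite.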